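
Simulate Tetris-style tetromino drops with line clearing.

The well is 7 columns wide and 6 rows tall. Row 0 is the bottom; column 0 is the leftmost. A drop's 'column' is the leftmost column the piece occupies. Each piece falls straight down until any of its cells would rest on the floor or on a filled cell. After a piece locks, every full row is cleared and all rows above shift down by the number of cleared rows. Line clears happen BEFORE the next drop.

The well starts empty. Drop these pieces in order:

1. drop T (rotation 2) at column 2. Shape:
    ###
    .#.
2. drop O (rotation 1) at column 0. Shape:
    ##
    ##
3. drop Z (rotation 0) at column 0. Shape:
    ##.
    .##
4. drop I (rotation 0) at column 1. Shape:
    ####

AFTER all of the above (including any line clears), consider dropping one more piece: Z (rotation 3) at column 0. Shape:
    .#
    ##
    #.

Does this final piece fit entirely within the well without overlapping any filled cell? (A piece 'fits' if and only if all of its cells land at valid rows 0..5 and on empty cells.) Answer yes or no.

Drop 1: T rot2 at col 2 lands with bottom-row=0; cleared 0 line(s) (total 0); column heights now [0 0 2 2 2 0 0], max=2
Drop 2: O rot1 at col 0 lands with bottom-row=0; cleared 0 line(s) (total 0); column heights now [2 2 2 2 2 0 0], max=2
Drop 3: Z rot0 at col 0 lands with bottom-row=2; cleared 0 line(s) (total 0); column heights now [4 4 3 2 2 0 0], max=4
Drop 4: I rot0 at col 1 lands with bottom-row=4; cleared 0 line(s) (total 0); column heights now [4 5 5 5 5 0 0], max=5
Test piece Z rot3 at col 0 (width 2): heights before test = [4 5 5 5 5 0 0]; fits = False

Answer: no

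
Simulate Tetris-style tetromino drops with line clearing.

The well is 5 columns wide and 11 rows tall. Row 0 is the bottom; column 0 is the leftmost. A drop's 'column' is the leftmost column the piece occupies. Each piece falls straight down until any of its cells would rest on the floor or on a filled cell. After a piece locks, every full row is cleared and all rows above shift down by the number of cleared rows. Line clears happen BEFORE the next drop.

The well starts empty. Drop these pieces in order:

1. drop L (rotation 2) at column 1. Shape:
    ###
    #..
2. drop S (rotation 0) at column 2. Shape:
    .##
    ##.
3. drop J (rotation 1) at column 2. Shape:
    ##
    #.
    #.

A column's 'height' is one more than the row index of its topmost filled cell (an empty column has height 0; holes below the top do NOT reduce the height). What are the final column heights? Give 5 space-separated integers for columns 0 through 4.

Answer: 0 2 6 6 4

Derivation:
Drop 1: L rot2 at col 1 lands with bottom-row=0; cleared 0 line(s) (total 0); column heights now [0 2 2 2 0], max=2
Drop 2: S rot0 at col 2 lands with bottom-row=2; cleared 0 line(s) (total 0); column heights now [0 2 3 4 4], max=4
Drop 3: J rot1 at col 2 lands with bottom-row=3; cleared 0 line(s) (total 0); column heights now [0 2 6 6 4], max=6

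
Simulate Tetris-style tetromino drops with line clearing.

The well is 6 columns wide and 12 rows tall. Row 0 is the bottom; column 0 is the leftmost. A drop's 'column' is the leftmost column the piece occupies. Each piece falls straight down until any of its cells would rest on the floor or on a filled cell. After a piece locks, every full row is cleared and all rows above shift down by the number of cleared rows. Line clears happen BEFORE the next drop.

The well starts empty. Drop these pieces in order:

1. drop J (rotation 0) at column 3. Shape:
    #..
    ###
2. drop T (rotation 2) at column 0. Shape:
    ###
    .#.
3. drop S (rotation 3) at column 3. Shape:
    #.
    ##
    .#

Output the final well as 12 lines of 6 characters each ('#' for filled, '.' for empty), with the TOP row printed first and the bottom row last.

Drop 1: J rot0 at col 3 lands with bottom-row=0; cleared 0 line(s) (total 0); column heights now [0 0 0 2 1 1], max=2
Drop 2: T rot2 at col 0 lands with bottom-row=0; cleared 0 line(s) (total 0); column heights now [2 2 2 2 1 1], max=2
Drop 3: S rot3 at col 3 lands with bottom-row=1; cleared 0 line(s) (total 0); column heights now [2 2 2 4 3 1], max=4

Answer: ......
......
......
......
......
......
......
......
...#..
...##.
#####.
.#.###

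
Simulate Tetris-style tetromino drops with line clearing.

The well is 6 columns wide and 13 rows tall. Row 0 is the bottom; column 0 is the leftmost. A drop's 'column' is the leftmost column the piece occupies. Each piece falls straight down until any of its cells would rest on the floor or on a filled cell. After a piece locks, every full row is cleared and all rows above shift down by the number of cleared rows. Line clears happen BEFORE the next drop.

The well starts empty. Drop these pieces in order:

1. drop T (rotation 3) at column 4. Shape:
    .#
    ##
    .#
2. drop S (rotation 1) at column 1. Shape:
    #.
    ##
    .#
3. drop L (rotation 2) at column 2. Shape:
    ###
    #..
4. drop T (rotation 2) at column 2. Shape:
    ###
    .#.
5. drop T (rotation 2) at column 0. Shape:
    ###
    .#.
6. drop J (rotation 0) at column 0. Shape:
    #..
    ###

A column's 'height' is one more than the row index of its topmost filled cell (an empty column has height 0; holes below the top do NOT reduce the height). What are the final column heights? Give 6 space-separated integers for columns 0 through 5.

Answer: 9 8 8 6 6 3

Derivation:
Drop 1: T rot3 at col 4 lands with bottom-row=0; cleared 0 line(s) (total 0); column heights now [0 0 0 0 2 3], max=3
Drop 2: S rot1 at col 1 lands with bottom-row=0; cleared 0 line(s) (total 0); column heights now [0 3 2 0 2 3], max=3
Drop 3: L rot2 at col 2 lands with bottom-row=2; cleared 0 line(s) (total 0); column heights now [0 3 4 4 4 3], max=4
Drop 4: T rot2 at col 2 lands with bottom-row=4; cleared 0 line(s) (total 0); column heights now [0 3 6 6 6 3], max=6
Drop 5: T rot2 at col 0 lands with bottom-row=5; cleared 0 line(s) (total 0); column heights now [7 7 7 6 6 3], max=7
Drop 6: J rot0 at col 0 lands with bottom-row=7; cleared 0 line(s) (total 0); column heights now [9 8 8 6 6 3], max=9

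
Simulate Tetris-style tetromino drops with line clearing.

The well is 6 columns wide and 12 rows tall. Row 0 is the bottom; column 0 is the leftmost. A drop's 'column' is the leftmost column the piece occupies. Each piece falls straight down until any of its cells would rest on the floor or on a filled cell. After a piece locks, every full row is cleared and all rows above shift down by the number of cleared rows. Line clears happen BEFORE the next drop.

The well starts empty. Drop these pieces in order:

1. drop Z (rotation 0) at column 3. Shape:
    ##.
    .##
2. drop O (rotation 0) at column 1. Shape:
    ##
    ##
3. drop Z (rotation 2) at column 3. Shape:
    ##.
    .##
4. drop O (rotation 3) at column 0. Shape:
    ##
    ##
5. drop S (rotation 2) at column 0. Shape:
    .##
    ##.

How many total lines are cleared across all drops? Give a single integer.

Answer: 0

Derivation:
Drop 1: Z rot0 at col 3 lands with bottom-row=0; cleared 0 line(s) (total 0); column heights now [0 0 0 2 2 1], max=2
Drop 2: O rot0 at col 1 lands with bottom-row=0; cleared 0 line(s) (total 0); column heights now [0 2 2 2 2 1], max=2
Drop 3: Z rot2 at col 3 lands with bottom-row=2; cleared 0 line(s) (total 0); column heights now [0 2 2 4 4 3], max=4
Drop 4: O rot3 at col 0 lands with bottom-row=2; cleared 0 line(s) (total 0); column heights now [4 4 2 4 4 3], max=4
Drop 5: S rot2 at col 0 lands with bottom-row=4; cleared 0 line(s) (total 0); column heights now [5 6 6 4 4 3], max=6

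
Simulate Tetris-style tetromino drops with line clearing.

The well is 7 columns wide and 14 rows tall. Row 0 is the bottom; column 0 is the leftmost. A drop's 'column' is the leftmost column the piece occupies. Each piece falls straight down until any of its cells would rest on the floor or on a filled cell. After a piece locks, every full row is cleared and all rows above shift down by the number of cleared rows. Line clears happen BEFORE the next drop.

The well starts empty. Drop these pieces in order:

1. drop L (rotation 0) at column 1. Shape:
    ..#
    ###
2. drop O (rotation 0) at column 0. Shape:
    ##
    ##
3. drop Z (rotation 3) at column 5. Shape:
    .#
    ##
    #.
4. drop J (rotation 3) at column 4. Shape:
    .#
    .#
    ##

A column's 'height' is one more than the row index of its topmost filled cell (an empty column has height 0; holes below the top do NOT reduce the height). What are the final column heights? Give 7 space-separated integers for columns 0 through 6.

Answer: 3 3 1 2 3 5 3

Derivation:
Drop 1: L rot0 at col 1 lands with bottom-row=0; cleared 0 line(s) (total 0); column heights now [0 1 1 2 0 0 0], max=2
Drop 2: O rot0 at col 0 lands with bottom-row=1; cleared 0 line(s) (total 0); column heights now [3 3 1 2 0 0 0], max=3
Drop 3: Z rot3 at col 5 lands with bottom-row=0; cleared 0 line(s) (total 0); column heights now [3 3 1 2 0 2 3], max=3
Drop 4: J rot3 at col 4 lands with bottom-row=2; cleared 0 line(s) (total 0); column heights now [3 3 1 2 3 5 3], max=5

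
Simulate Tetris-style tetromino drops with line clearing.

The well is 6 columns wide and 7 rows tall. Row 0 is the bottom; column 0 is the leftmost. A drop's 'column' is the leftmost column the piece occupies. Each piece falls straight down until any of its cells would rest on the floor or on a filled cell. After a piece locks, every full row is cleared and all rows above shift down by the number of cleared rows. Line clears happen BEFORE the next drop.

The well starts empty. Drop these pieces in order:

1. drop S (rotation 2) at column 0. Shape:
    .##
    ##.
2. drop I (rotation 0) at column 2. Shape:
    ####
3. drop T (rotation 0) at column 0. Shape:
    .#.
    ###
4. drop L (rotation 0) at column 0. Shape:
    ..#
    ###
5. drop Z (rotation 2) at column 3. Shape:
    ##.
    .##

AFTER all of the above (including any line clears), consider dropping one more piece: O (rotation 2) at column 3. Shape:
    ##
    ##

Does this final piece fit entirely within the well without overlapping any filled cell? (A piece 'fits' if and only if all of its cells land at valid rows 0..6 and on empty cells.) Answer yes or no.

Drop 1: S rot2 at col 0 lands with bottom-row=0; cleared 0 line(s) (total 0); column heights now [1 2 2 0 0 0], max=2
Drop 2: I rot0 at col 2 lands with bottom-row=2; cleared 0 line(s) (total 0); column heights now [1 2 3 3 3 3], max=3
Drop 3: T rot0 at col 0 lands with bottom-row=3; cleared 0 line(s) (total 0); column heights now [4 5 4 3 3 3], max=5
Drop 4: L rot0 at col 0 lands with bottom-row=5; cleared 0 line(s) (total 0); column heights now [6 6 7 3 3 3], max=7
Drop 5: Z rot2 at col 3 lands with bottom-row=3; cleared 0 line(s) (total 0); column heights now [6 6 7 5 5 4], max=7
Test piece O rot2 at col 3 (width 2): heights before test = [6 6 7 5 5 4]; fits = True

Answer: yes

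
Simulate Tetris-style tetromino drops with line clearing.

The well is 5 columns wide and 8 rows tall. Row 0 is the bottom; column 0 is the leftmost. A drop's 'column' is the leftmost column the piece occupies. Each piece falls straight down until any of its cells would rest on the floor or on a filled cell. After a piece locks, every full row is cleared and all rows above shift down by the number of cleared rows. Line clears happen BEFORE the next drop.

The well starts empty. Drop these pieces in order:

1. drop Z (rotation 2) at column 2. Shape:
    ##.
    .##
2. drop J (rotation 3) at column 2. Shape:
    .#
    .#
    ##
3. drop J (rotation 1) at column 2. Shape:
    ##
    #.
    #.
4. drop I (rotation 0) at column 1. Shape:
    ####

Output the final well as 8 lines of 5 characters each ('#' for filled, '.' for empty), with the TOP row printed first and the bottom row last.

Answer: .....
.####
..##.
..##.
..##.
..##.
..##.
...##

Derivation:
Drop 1: Z rot2 at col 2 lands with bottom-row=0; cleared 0 line(s) (total 0); column heights now [0 0 2 2 1], max=2
Drop 2: J rot3 at col 2 lands with bottom-row=2; cleared 0 line(s) (total 0); column heights now [0 0 3 5 1], max=5
Drop 3: J rot1 at col 2 lands with bottom-row=3; cleared 0 line(s) (total 0); column heights now [0 0 6 6 1], max=6
Drop 4: I rot0 at col 1 lands with bottom-row=6; cleared 0 line(s) (total 0); column heights now [0 7 7 7 7], max=7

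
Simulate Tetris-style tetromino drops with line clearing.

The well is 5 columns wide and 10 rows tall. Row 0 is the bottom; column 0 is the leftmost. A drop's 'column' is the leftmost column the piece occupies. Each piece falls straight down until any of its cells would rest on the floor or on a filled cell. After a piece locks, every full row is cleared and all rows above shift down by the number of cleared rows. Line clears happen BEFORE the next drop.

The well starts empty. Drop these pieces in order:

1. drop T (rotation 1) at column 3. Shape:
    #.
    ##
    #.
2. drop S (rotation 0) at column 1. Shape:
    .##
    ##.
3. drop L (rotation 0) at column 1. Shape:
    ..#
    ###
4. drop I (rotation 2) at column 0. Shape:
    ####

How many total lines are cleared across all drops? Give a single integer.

Answer: 0

Derivation:
Drop 1: T rot1 at col 3 lands with bottom-row=0; cleared 0 line(s) (total 0); column heights now [0 0 0 3 2], max=3
Drop 2: S rot0 at col 1 lands with bottom-row=2; cleared 0 line(s) (total 0); column heights now [0 3 4 4 2], max=4
Drop 3: L rot0 at col 1 lands with bottom-row=4; cleared 0 line(s) (total 0); column heights now [0 5 5 6 2], max=6
Drop 4: I rot2 at col 0 lands with bottom-row=6; cleared 0 line(s) (total 0); column heights now [7 7 7 7 2], max=7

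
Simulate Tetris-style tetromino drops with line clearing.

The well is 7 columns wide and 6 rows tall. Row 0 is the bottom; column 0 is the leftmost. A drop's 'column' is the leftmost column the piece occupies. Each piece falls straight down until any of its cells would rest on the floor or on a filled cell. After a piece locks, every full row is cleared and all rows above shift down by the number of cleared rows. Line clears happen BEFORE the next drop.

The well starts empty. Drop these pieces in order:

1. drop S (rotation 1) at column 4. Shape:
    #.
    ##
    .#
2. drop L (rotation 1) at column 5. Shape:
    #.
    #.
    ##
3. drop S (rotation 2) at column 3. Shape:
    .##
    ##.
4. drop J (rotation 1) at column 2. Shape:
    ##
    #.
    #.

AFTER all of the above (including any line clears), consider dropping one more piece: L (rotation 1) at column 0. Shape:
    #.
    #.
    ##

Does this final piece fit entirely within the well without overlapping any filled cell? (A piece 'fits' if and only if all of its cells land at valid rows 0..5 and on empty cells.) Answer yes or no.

Answer: yes

Derivation:
Drop 1: S rot1 at col 4 lands with bottom-row=0; cleared 0 line(s) (total 0); column heights now [0 0 0 0 3 2 0], max=3
Drop 2: L rot1 at col 5 lands with bottom-row=2; cleared 0 line(s) (total 0); column heights now [0 0 0 0 3 5 3], max=5
Drop 3: S rot2 at col 3 lands with bottom-row=4; cleared 0 line(s) (total 0); column heights now [0 0 0 5 6 6 3], max=6
Drop 4: J rot1 at col 2 lands with bottom-row=3; cleared 0 line(s) (total 0); column heights now [0 0 6 6 6 6 3], max=6
Test piece L rot1 at col 0 (width 2): heights before test = [0 0 6 6 6 6 3]; fits = True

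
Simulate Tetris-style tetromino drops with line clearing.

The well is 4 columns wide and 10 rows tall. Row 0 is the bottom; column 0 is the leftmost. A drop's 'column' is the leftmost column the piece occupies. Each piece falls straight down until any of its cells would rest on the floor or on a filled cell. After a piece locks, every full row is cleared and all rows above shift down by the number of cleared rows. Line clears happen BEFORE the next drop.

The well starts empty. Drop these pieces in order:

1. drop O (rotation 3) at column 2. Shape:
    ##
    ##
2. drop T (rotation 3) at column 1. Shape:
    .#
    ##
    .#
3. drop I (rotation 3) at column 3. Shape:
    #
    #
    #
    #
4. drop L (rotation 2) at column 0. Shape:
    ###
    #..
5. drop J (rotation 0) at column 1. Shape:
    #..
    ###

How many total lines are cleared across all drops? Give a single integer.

Answer: 1

Derivation:
Drop 1: O rot3 at col 2 lands with bottom-row=0; cleared 0 line(s) (total 0); column heights now [0 0 2 2], max=2
Drop 2: T rot3 at col 1 lands with bottom-row=2; cleared 0 line(s) (total 0); column heights now [0 4 5 2], max=5
Drop 3: I rot3 at col 3 lands with bottom-row=2; cleared 0 line(s) (total 0); column heights now [0 4 5 6], max=6
Drop 4: L rot2 at col 0 lands with bottom-row=4; cleared 1 line(s) (total 1); column heights now [5 4 5 5], max=5
Drop 5: J rot0 at col 1 lands with bottom-row=5; cleared 0 line(s) (total 1); column heights now [5 7 6 6], max=7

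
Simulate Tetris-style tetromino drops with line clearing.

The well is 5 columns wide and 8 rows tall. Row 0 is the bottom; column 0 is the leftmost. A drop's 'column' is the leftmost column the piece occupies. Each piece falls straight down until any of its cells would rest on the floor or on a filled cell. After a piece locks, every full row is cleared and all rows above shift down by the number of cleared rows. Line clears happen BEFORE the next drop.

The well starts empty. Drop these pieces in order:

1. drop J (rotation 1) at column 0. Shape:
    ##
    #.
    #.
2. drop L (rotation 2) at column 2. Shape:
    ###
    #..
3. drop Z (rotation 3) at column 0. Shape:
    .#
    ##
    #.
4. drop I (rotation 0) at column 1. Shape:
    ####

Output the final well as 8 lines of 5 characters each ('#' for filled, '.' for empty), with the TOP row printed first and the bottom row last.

Answer: .....
.####
.#...
##...
#....
##...
#.###
#.#..

Derivation:
Drop 1: J rot1 at col 0 lands with bottom-row=0; cleared 0 line(s) (total 0); column heights now [3 3 0 0 0], max=3
Drop 2: L rot2 at col 2 lands with bottom-row=0; cleared 0 line(s) (total 0); column heights now [3 3 2 2 2], max=3
Drop 3: Z rot3 at col 0 lands with bottom-row=3; cleared 0 line(s) (total 0); column heights now [5 6 2 2 2], max=6
Drop 4: I rot0 at col 1 lands with bottom-row=6; cleared 0 line(s) (total 0); column heights now [5 7 7 7 7], max=7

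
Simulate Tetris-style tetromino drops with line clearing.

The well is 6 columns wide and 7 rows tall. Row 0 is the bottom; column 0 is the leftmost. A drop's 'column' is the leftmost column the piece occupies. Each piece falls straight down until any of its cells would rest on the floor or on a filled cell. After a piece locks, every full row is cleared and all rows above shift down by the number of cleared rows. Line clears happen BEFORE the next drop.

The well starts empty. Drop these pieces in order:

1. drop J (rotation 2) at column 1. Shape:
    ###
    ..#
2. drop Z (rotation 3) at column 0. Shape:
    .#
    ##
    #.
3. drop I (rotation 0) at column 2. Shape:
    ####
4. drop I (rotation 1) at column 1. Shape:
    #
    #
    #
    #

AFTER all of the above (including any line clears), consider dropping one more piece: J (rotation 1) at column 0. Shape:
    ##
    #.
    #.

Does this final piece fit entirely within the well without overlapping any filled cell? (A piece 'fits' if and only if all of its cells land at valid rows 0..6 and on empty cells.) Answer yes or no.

Answer: no

Derivation:
Drop 1: J rot2 at col 1 lands with bottom-row=0; cleared 0 line(s) (total 0); column heights now [0 2 2 2 0 0], max=2
Drop 2: Z rot3 at col 0 lands with bottom-row=1; cleared 0 line(s) (total 0); column heights now [3 4 2 2 0 0], max=4
Drop 3: I rot0 at col 2 lands with bottom-row=2; cleared 1 line(s) (total 1); column heights now [2 3 2 2 0 0], max=3
Drop 4: I rot1 at col 1 lands with bottom-row=3; cleared 0 line(s) (total 1); column heights now [2 7 2 2 0 0], max=7
Test piece J rot1 at col 0 (width 2): heights before test = [2 7 2 2 0 0]; fits = False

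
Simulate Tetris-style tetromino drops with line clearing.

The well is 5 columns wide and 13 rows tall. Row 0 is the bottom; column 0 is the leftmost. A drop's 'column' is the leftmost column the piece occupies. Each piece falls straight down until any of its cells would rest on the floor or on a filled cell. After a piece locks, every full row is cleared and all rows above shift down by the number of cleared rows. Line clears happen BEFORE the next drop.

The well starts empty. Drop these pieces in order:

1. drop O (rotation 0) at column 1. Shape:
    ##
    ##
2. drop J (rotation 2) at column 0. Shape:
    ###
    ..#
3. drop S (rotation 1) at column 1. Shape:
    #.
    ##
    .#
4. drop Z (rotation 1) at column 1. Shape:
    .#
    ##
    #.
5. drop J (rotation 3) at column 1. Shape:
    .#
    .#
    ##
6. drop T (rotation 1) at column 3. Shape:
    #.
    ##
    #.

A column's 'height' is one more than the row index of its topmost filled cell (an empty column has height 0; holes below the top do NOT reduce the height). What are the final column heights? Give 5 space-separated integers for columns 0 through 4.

Answer: 4 11 13 3 2

Derivation:
Drop 1: O rot0 at col 1 lands with bottom-row=0; cleared 0 line(s) (total 0); column heights now [0 2 2 0 0], max=2
Drop 2: J rot2 at col 0 lands with bottom-row=2; cleared 0 line(s) (total 0); column heights now [4 4 4 0 0], max=4
Drop 3: S rot1 at col 1 lands with bottom-row=4; cleared 0 line(s) (total 0); column heights now [4 7 6 0 0], max=7
Drop 4: Z rot1 at col 1 lands with bottom-row=7; cleared 0 line(s) (total 0); column heights now [4 9 10 0 0], max=10
Drop 5: J rot3 at col 1 lands with bottom-row=10; cleared 0 line(s) (total 0); column heights now [4 11 13 0 0], max=13
Drop 6: T rot1 at col 3 lands with bottom-row=0; cleared 0 line(s) (total 0); column heights now [4 11 13 3 2], max=13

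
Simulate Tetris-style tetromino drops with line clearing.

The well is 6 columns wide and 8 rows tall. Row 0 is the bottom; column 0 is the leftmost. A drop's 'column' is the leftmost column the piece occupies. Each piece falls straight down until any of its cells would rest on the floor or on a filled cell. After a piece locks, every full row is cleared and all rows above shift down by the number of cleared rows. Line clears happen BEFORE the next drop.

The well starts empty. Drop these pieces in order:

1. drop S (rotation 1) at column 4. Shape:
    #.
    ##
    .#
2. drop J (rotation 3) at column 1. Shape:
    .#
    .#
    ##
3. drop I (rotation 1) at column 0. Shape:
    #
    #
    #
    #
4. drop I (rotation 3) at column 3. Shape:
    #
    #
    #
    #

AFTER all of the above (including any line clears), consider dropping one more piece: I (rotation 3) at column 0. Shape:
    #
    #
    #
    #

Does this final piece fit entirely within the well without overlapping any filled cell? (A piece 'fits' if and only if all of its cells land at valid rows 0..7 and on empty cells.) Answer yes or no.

Answer: yes

Derivation:
Drop 1: S rot1 at col 4 lands with bottom-row=0; cleared 0 line(s) (total 0); column heights now [0 0 0 0 3 2], max=3
Drop 2: J rot3 at col 1 lands with bottom-row=0; cleared 0 line(s) (total 0); column heights now [0 1 3 0 3 2], max=3
Drop 3: I rot1 at col 0 lands with bottom-row=0; cleared 0 line(s) (total 0); column heights now [4 1 3 0 3 2], max=4
Drop 4: I rot3 at col 3 lands with bottom-row=0; cleared 0 line(s) (total 0); column heights now [4 1 3 4 3 2], max=4
Test piece I rot3 at col 0 (width 1): heights before test = [4 1 3 4 3 2]; fits = True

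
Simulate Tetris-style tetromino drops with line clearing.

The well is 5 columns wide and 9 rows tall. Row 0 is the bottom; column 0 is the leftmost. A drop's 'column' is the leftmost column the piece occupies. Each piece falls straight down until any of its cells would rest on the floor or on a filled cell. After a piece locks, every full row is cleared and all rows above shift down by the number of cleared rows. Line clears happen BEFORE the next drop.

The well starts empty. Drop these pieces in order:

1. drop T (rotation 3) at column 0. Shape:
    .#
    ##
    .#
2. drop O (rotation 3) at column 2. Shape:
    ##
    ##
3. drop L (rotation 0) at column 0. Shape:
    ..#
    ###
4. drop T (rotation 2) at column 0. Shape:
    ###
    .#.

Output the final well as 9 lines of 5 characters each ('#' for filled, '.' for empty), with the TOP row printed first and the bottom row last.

Answer: .....
.....
.....
###..
.##..
###..
.#...
####.
.###.

Derivation:
Drop 1: T rot3 at col 0 lands with bottom-row=0; cleared 0 line(s) (total 0); column heights now [2 3 0 0 0], max=3
Drop 2: O rot3 at col 2 lands with bottom-row=0; cleared 0 line(s) (total 0); column heights now [2 3 2 2 0], max=3
Drop 3: L rot0 at col 0 lands with bottom-row=3; cleared 0 line(s) (total 0); column heights now [4 4 5 2 0], max=5
Drop 4: T rot2 at col 0 lands with bottom-row=4; cleared 0 line(s) (total 0); column heights now [6 6 6 2 0], max=6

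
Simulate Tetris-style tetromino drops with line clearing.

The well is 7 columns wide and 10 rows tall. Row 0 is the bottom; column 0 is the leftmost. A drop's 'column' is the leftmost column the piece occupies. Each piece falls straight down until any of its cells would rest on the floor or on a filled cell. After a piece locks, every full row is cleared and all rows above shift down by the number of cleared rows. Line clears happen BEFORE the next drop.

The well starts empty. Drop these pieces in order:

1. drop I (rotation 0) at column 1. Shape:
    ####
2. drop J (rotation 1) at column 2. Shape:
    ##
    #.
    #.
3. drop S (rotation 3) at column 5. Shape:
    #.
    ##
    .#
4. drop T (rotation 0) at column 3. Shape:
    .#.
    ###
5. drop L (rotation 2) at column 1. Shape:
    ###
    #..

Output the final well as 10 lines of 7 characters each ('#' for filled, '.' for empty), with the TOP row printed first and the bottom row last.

Drop 1: I rot0 at col 1 lands with bottom-row=0; cleared 0 line(s) (total 0); column heights now [0 1 1 1 1 0 0], max=1
Drop 2: J rot1 at col 2 lands with bottom-row=1; cleared 0 line(s) (total 0); column heights now [0 1 4 4 1 0 0], max=4
Drop 3: S rot3 at col 5 lands with bottom-row=0; cleared 0 line(s) (total 0); column heights now [0 1 4 4 1 3 2], max=4
Drop 4: T rot0 at col 3 lands with bottom-row=4; cleared 0 line(s) (total 0); column heights now [0 1 4 5 6 5 2], max=6
Drop 5: L rot2 at col 1 lands with bottom-row=4; cleared 0 line(s) (total 0); column heights now [0 6 6 6 6 5 2], max=6

Answer: .......
.......
.......
.......
.####..
.#.###.
..##...
..#..#.
..#..##
.####.#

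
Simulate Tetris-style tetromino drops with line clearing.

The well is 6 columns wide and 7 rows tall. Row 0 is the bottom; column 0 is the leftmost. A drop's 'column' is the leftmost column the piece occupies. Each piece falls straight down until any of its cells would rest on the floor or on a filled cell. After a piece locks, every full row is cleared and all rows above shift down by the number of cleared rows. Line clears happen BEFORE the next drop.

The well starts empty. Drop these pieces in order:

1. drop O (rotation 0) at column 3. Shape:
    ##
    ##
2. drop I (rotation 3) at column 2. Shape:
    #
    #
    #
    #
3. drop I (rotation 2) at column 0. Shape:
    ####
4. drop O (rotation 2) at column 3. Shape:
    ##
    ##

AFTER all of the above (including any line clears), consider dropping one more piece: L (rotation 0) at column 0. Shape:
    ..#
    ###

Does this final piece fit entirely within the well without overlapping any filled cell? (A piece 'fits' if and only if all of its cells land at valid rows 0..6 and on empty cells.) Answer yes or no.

Drop 1: O rot0 at col 3 lands with bottom-row=0; cleared 0 line(s) (total 0); column heights now [0 0 0 2 2 0], max=2
Drop 2: I rot3 at col 2 lands with bottom-row=0; cleared 0 line(s) (total 0); column heights now [0 0 4 2 2 0], max=4
Drop 3: I rot2 at col 0 lands with bottom-row=4; cleared 0 line(s) (total 0); column heights now [5 5 5 5 2 0], max=5
Drop 4: O rot2 at col 3 lands with bottom-row=5; cleared 0 line(s) (total 0); column heights now [5 5 5 7 7 0], max=7
Test piece L rot0 at col 0 (width 3): heights before test = [5 5 5 7 7 0]; fits = True

Answer: yes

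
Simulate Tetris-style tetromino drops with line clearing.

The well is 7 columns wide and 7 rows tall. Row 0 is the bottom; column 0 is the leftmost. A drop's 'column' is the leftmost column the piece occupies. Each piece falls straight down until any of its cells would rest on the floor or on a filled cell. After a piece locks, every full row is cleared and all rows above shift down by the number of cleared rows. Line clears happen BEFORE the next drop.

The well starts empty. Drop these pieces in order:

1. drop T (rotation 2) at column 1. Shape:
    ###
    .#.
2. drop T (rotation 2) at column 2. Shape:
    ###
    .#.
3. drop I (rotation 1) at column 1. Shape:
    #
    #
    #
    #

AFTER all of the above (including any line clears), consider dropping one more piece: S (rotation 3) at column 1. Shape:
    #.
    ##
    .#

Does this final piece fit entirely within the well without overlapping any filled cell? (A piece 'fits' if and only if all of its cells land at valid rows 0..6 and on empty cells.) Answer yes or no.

Drop 1: T rot2 at col 1 lands with bottom-row=0; cleared 0 line(s) (total 0); column heights now [0 2 2 2 0 0 0], max=2
Drop 2: T rot2 at col 2 lands with bottom-row=2; cleared 0 line(s) (total 0); column heights now [0 2 4 4 4 0 0], max=4
Drop 3: I rot1 at col 1 lands with bottom-row=2; cleared 0 line(s) (total 0); column heights now [0 6 4 4 4 0 0], max=6
Test piece S rot3 at col 1 (width 2): heights before test = [0 6 4 4 4 0 0]; fits = False

Answer: no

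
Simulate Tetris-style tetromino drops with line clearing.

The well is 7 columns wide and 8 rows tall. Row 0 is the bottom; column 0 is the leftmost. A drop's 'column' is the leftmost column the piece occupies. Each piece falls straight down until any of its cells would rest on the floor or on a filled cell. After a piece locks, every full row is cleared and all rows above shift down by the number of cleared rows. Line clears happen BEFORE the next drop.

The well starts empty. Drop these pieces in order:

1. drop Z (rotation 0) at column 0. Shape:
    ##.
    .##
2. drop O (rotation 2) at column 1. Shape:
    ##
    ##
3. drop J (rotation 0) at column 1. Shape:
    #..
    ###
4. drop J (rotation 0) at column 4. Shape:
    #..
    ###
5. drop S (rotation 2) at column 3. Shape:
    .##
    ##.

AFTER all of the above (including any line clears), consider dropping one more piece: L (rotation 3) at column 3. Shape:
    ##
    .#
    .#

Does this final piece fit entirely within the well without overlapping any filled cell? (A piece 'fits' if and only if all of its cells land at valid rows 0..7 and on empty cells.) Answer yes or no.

Answer: no

Derivation:
Drop 1: Z rot0 at col 0 lands with bottom-row=0; cleared 0 line(s) (total 0); column heights now [2 2 1 0 0 0 0], max=2
Drop 2: O rot2 at col 1 lands with bottom-row=2; cleared 0 line(s) (total 0); column heights now [2 4 4 0 0 0 0], max=4
Drop 3: J rot0 at col 1 lands with bottom-row=4; cleared 0 line(s) (total 0); column heights now [2 6 5 5 0 0 0], max=6
Drop 4: J rot0 at col 4 lands with bottom-row=0; cleared 0 line(s) (total 0); column heights now [2 6 5 5 2 1 1], max=6
Drop 5: S rot2 at col 3 lands with bottom-row=5; cleared 0 line(s) (total 0); column heights now [2 6 5 6 7 7 1], max=7
Test piece L rot3 at col 3 (width 2): heights before test = [2 6 5 6 7 7 1]; fits = False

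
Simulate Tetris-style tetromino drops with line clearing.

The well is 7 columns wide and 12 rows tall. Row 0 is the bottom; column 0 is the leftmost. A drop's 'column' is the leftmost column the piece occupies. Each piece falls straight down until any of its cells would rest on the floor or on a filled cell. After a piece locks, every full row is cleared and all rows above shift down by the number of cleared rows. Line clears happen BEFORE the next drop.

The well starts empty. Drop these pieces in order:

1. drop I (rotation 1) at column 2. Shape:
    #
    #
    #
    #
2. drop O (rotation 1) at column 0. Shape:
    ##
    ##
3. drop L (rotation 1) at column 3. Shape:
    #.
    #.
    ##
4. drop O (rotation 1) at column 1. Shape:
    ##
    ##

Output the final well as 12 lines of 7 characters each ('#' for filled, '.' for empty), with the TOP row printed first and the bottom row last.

Drop 1: I rot1 at col 2 lands with bottom-row=0; cleared 0 line(s) (total 0); column heights now [0 0 4 0 0 0 0], max=4
Drop 2: O rot1 at col 0 lands with bottom-row=0; cleared 0 line(s) (total 0); column heights now [2 2 4 0 0 0 0], max=4
Drop 3: L rot1 at col 3 lands with bottom-row=0; cleared 0 line(s) (total 0); column heights now [2 2 4 3 1 0 0], max=4
Drop 4: O rot1 at col 1 lands with bottom-row=4; cleared 0 line(s) (total 0); column heights now [2 6 6 3 1 0 0], max=6

Answer: .......
.......
.......
.......
.......
.......
.##....
.##....
..#....
..##...
####...
#####..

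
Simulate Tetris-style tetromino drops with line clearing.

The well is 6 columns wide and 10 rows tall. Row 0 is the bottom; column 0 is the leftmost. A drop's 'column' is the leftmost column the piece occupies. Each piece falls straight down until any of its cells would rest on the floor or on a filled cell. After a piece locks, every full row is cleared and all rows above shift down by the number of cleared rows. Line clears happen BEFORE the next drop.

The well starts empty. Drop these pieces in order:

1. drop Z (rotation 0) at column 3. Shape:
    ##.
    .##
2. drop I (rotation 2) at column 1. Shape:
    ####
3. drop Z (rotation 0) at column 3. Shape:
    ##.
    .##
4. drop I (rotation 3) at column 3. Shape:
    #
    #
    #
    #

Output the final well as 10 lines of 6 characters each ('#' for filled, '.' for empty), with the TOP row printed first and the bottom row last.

Drop 1: Z rot0 at col 3 lands with bottom-row=0; cleared 0 line(s) (total 0); column heights now [0 0 0 2 2 1], max=2
Drop 2: I rot2 at col 1 lands with bottom-row=2; cleared 0 line(s) (total 0); column heights now [0 3 3 3 3 1], max=3
Drop 3: Z rot0 at col 3 lands with bottom-row=3; cleared 0 line(s) (total 0); column heights now [0 3 3 5 5 4], max=5
Drop 4: I rot3 at col 3 lands with bottom-row=5; cleared 0 line(s) (total 0); column heights now [0 3 3 9 5 4], max=9

Answer: ......
...#..
...#..
...#..
...#..
...##.
....##
.####.
...##.
....##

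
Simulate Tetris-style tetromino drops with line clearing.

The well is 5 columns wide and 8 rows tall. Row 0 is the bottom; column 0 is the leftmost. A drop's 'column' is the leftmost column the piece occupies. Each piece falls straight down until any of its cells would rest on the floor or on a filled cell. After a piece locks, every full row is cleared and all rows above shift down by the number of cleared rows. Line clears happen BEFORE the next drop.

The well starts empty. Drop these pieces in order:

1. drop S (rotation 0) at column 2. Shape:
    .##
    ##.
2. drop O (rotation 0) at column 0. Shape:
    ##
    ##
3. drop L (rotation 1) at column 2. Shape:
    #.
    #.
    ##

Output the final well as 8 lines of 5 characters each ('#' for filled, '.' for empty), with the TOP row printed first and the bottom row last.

Answer: .....
.....
.....
..#..
..#..
..##.
##.##
####.

Derivation:
Drop 1: S rot0 at col 2 lands with bottom-row=0; cleared 0 line(s) (total 0); column heights now [0 0 1 2 2], max=2
Drop 2: O rot0 at col 0 lands with bottom-row=0; cleared 0 line(s) (total 0); column heights now [2 2 1 2 2], max=2
Drop 3: L rot1 at col 2 lands with bottom-row=2; cleared 0 line(s) (total 0); column heights now [2 2 5 3 2], max=5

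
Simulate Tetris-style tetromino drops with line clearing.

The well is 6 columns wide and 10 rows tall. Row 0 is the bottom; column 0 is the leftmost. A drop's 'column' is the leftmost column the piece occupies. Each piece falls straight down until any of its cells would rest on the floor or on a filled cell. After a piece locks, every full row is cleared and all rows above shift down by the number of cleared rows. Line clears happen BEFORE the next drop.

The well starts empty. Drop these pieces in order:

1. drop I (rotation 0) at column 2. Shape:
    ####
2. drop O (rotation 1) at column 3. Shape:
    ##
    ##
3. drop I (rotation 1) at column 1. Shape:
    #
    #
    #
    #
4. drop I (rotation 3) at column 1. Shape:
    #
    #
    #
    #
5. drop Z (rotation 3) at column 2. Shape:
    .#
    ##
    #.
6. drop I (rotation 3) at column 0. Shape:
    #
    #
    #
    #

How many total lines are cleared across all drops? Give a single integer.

Answer: 1

Derivation:
Drop 1: I rot0 at col 2 lands with bottom-row=0; cleared 0 line(s) (total 0); column heights now [0 0 1 1 1 1], max=1
Drop 2: O rot1 at col 3 lands with bottom-row=1; cleared 0 line(s) (total 0); column heights now [0 0 1 3 3 1], max=3
Drop 3: I rot1 at col 1 lands with bottom-row=0; cleared 0 line(s) (total 0); column heights now [0 4 1 3 3 1], max=4
Drop 4: I rot3 at col 1 lands with bottom-row=4; cleared 0 line(s) (total 0); column heights now [0 8 1 3 3 1], max=8
Drop 5: Z rot3 at col 2 lands with bottom-row=2; cleared 0 line(s) (total 0); column heights now [0 8 4 5 3 1], max=8
Drop 6: I rot3 at col 0 lands with bottom-row=0; cleared 1 line(s) (total 1); column heights now [3 7 3 4 2 0], max=7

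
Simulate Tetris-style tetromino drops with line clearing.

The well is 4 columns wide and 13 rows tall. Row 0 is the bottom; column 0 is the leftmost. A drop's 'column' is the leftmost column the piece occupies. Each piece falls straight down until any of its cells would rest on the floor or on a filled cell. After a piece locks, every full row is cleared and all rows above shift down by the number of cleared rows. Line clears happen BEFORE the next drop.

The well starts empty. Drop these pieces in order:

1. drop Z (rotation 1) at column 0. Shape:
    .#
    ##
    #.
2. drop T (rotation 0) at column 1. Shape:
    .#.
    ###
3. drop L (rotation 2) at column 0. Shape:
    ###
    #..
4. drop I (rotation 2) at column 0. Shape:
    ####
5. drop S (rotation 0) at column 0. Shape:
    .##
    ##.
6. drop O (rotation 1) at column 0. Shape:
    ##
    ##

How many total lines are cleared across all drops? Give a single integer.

Answer: 1

Derivation:
Drop 1: Z rot1 at col 0 lands with bottom-row=0; cleared 0 line(s) (total 0); column heights now [2 3 0 0], max=3
Drop 2: T rot0 at col 1 lands with bottom-row=3; cleared 0 line(s) (total 0); column heights now [2 4 5 4], max=5
Drop 3: L rot2 at col 0 lands with bottom-row=4; cleared 0 line(s) (total 0); column heights now [6 6 6 4], max=6
Drop 4: I rot2 at col 0 lands with bottom-row=6; cleared 1 line(s) (total 1); column heights now [6 6 6 4], max=6
Drop 5: S rot0 at col 0 lands with bottom-row=6; cleared 0 line(s) (total 1); column heights now [7 8 8 4], max=8
Drop 6: O rot1 at col 0 lands with bottom-row=8; cleared 0 line(s) (total 1); column heights now [10 10 8 4], max=10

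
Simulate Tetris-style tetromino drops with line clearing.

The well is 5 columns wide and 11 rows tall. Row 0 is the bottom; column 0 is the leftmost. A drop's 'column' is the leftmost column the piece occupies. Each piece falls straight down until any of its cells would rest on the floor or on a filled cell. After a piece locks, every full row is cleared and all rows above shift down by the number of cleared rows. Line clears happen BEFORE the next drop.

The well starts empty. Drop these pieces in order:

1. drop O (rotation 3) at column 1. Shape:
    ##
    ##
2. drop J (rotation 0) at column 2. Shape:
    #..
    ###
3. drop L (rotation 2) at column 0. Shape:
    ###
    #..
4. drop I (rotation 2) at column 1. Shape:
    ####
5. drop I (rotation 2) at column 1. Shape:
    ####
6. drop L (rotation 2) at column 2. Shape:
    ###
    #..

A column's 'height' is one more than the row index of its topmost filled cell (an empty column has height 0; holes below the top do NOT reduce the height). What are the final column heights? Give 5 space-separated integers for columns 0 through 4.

Answer: 5 7 9 9 9

Derivation:
Drop 1: O rot3 at col 1 lands with bottom-row=0; cleared 0 line(s) (total 0); column heights now [0 2 2 0 0], max=2
Drop 2: J rot0 at col 2 lands with bottom-row=2; cleared 0 line(s) (total 0); column heights now [0 2 4 3 3], max=4
Drop 3: L rot2 at col 0 lands with bottom-row=3; cleared 0 line(s) (total 0); column heights now [5 5 5 3 3], max=5
Drop 4: I rot2 at col 1 lands with bottom-row=5; cleared 0 line(s) (total 0); column heights now [5 6 6 6 6], max=6
Drop 5: I rot2 at col 1 lands with bottom-row=6; cleared 0 line(s) (total 0); column heights now [5 7 7 7 7], max=7
Drop 6: L rot2 at col 2 lands with bottom-row=7; cleared 0 line(s) (total 0); column heights now [5 7 9 9 9], max=9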